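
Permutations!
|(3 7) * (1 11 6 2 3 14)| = 7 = |(1 11 6 2 3 7 14)|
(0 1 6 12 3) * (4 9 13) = (0 1 6 12 3)(4 9 13) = [1, 6, 2, 0, 9, 5, 12, 7, 8, 13, 10, 11, 3, 4]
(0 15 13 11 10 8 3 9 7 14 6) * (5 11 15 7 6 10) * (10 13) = (0 7 14 13 15 10 8 3 9 6)(5 11) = [7, 1, 2, 9, 4, 11, 0, 14, 3, 6, 8, 5, 12, 15, 13, 10]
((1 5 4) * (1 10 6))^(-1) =((1 5 4 10 6))^(-1) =(1 6 10 4 5)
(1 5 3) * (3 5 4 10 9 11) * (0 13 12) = (0 13 12)(1 4 10 9 11 3) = [13, 4, 2, 1, 10, 5, 6, 7, 8, 11, 9, 3, 0, 12]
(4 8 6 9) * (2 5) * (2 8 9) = (2 5 8 6)(4 9) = [0, 1, 5, 3, 9, 8, 2, 7, 6, 4]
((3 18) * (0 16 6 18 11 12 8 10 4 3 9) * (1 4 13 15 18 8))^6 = (0 15 8)(1 4 3 11 12)(6 9 13)(10 16 18)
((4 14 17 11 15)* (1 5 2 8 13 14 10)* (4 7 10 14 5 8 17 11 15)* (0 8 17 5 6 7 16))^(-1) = (0 16 15 17 1 10 7 6 13 8)(2 5)(4 11 14)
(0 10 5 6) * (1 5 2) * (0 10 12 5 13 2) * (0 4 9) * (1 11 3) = (0 12 5 6 10 4 9)(1 13 2 11 3) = [12, 13, 11, 1, 9, 6, 10, 7, 8, 0, 4, 3, 5, 2]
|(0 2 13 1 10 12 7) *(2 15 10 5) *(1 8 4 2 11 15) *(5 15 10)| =8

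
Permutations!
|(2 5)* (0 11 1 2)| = 5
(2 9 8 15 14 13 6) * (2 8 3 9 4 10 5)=(2 4 10 5)(3 9)(6 8 15 14 13)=[0, 1, 4, 9, 10, 2, 8, 7, 15, 3, 5, 11, 12, 6, 13, 14]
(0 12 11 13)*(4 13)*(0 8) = (0 12 11 4 13 8) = [12, 1, 2, 3, 13, 5, 6, 7, 0, 9, 10, 4, 11, 8]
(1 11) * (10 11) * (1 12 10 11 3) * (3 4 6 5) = (1 11 12 10 4 6 5 3) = [0, 11, 2, 1, 6, 3, 5, 7, 8, 9, 4, 12, 10]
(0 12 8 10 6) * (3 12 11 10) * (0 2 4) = [11, 1, 4, 12, 0, 5, 2, 7, 3, 9, 6, 10, 8] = (0 11 10 6 2 4)(3 12 8)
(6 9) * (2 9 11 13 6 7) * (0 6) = (0 6 11 13)(2 9 7) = [6, 1, 9, 3, 4, 5, 11, 2, 8, 7, 10, 13, 12, 0]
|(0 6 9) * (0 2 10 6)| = |(2 10 6 9)| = 4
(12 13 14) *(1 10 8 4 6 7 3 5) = (1 10 8 4 6 7 3 5)(12 13 14) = [0, 10, 2, 5, 6, 1, 7, 3, 4, 9, 8, 11, 13, 14, 12]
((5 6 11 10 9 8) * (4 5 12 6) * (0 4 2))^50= ((0 4 5 2)(6 11 10 9 8 12))^50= (0 5)(2 4)(6 10 8)(9 12 11)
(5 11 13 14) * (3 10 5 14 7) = (14)(3 10 5 11 13 7) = [0, 1, 2, 10, 4, 11, 6, 3, 8, 9, 5, 13, 12, 7, 14]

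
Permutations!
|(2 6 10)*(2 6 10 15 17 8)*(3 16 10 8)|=6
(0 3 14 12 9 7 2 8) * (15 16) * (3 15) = (0 15 16 3 14 12 9 7 2 8) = [15, 1, 8, 14, 4, 5, 6, 2, 0, 7, 10, 11, 9, 13, 12, 16, 3]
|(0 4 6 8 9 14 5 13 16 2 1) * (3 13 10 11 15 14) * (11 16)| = 15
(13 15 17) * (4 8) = (4 8)(13 15 17) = [0, 1, 2, 3, 8, 5, 6, 7, 4, 9, 10, 11, 12, 15, 14, 17, 16, 13]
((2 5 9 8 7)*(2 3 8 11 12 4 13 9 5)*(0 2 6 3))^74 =(0 6 8)(2 3 7)(4 12 11 9 13)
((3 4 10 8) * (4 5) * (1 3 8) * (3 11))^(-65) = ((1 11 3 5 4 10))^(-65) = (1 11 3 5 4 10)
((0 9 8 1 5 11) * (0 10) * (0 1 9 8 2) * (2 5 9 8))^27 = (0 2)(1 5 10 9 11)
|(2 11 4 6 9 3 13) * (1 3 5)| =|(1 3 13 2 11 4 6 9 5)| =9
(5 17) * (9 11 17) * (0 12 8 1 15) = (0 12 8 1 15)(5 9 11 17) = [12, 15, 2, 3, 4, 9, 6, 7, 1, 11, 10, 17, 8, 13, 14, 0, 16, 5]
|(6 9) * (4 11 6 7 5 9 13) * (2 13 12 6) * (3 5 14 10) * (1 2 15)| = 6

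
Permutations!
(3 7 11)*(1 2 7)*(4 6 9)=(1 2 7 11 3)(4 6 9)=[0, 2, 7, 1, 6, 5, 9, 11, 8, 4, 10, 3]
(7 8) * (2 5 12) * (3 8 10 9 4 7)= [0, 1, 5, 8, 7, 12, 6, 10, 3, 4, 9, 11, 2]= (2 5 12)(3 8)(4 7 10 9)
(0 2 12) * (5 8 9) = (0 2 12)(5 8 9) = [2, 1, 12, 3, 4, 8, 6, 7, 9, 5, 10, 11, 0]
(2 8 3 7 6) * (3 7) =[0, 1, 8, 3, 4, 5, 2, 6, 7] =(2 8 7 6)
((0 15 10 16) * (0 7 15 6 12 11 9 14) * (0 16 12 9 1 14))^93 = ((0 6 9)(1 14 16 7 15 10 12 11))^93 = (1 10 16 11 15 14 12 7)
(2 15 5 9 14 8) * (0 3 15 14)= (0 3 15 5 9)(2 14 8)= [3, 1, 14, 15, 4, 9, 6, 7, 2, 0, 10, 11, 12, 13, 8, 5]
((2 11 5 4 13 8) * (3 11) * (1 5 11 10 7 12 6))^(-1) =(1 6 12 7 10 3 2 8 13 4 5)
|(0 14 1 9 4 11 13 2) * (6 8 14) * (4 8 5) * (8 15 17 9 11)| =|(0 6 5 4 8 14 1 11 13 2)(9 15 17)| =30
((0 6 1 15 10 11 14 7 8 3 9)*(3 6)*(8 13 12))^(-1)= (0 9 3)(1 6 8 12 13 7 14 11 10 15)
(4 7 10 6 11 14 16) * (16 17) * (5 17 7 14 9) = (4 14 7 10 6 11 9 5 17 16) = [0, 1, 2, 3, 14, 17, 11, 10, 8, 5, 6, 9, 12, 13, 7, 15, 4, 16]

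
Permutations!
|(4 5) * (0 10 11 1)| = 4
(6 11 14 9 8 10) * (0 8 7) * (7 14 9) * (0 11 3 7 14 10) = (14)(0 8)(3 7 11 9 10 6) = [8, 1, 2, 7, 4, 5, 3, 11, 0, 10, 6, 9, 12, 13, 14]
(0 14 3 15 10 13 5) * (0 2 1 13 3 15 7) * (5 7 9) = (0 14 15 10 3 9 5 2 1 13 7) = [14, 13, 1, 9, 4, 2, 6, 0, 8, 5, 3, 11, 12, 7, 15, 10]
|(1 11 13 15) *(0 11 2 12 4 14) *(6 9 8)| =9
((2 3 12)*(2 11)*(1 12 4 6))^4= ((1 12 11 2 3 4 6))^4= (1 3 12 4 11 6 2)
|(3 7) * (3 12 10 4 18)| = 6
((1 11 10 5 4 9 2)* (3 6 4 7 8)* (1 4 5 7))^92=(1 8)(2 9 4)(3 11)(5 7)(6 10)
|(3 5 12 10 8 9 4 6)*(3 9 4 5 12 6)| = 15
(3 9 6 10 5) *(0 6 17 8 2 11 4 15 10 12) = (0 6 12)(2 11 4 15 10 5 3 9 17 8) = [6, 1, 11, 9, 15, 3, 12, 7, 2, 17, 5, 4, 0, 13, 14, 10, 16, 8]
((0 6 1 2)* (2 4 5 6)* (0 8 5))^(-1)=((0 2 8 5 6 1 4))^(-1)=(0 4 1 6 5 8 2)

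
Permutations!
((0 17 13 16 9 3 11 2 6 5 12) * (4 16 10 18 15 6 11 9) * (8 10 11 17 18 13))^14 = ((0 18 15 6 5 12)(2 17 8 10 13 11)(3 9)(4 16))^14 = (0 15 5)(2 8 13)(6 12 18)(10 11 17)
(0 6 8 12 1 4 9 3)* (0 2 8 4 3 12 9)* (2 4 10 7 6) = [2, 3, 8, 4, 0, 5, 10, 6, 9, 12, 7, 11, 1] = (0 2 8 9 12 1 3 4)(6 10 7)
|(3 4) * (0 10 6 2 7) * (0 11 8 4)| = |(0 10 6 2 7 11 8 4 3)| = 9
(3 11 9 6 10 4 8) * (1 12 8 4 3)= (1 12 8)(3 11 9 6 10)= [0, 12, 2, 11, 4, 5, 10, 7, 1, 6, 3, 9, 8]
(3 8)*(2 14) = [0, 1, 14, 8, 4, 5, 6, 7, 3, 9, 10, 11, 12, 13, 2] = (2 14)(3 8)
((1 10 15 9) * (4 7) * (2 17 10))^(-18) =(17)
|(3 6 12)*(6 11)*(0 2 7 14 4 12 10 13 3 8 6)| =|(0 2 7 14 4 12 8 6 10 13 3 11)| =12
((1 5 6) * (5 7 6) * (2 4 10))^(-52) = (1 6 7)(2 10 4)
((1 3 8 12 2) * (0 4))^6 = (1 3 8 12 2)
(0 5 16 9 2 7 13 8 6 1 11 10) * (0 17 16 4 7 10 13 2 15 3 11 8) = [5, 8, 10, 11, 7, 4, 1, 2, 6, 15, 17, 13, 12, 0, 14, 3, 9, 16] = (0 5 4 7 2 10 17 16 9 15 3 11 13)(1 8 6)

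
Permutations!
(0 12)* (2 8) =(0 12)(2 8) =[12, 1, 8, 3, 4, 5, 6, 7, 2, 9, 10, 11, 0]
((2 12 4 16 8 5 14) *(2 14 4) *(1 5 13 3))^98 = ((1 5 4 16 8 13 3)(2 12))^98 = (16)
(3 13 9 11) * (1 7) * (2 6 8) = (1 7)(2 6 8)(3 13 9 11) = [0, 7, 6, 13, 4, 5, 8, 1, 2, 11, 10, 3, 12, 9]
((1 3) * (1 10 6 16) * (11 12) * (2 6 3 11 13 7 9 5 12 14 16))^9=(1 11 14 16)(2 6)(3 10)(5 9 7 13 12)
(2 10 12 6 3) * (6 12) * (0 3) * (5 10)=(12)(0 3 2 5 10 6)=[3, 1, 5, 2, 4, 10, 0, 7, 8, 9, 6, 11, 12]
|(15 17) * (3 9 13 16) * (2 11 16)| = 6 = |(2 11 16 3 9 13)(15 17)|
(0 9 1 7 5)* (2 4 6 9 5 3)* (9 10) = (0 5)(1 7 3 2 4 6 10 9) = [5, 7, 4, 2, 6, 0, 10, 3, 8, 1, 9]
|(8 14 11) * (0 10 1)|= |(0 10 1)(8 14 11)|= 3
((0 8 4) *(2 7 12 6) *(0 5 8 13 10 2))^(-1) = (0 6 12 7 2 10 13)(4 8 5)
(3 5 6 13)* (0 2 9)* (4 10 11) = (0 2 9)(3 5 6 13)(4 10 11) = [2, 1, 9, 5, 10, 6, 13, 7, 8, 0, 11, 4, 12, 3]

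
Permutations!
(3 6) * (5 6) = (3 5 6) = [0, 1, 2, 5, 4, 6, 3]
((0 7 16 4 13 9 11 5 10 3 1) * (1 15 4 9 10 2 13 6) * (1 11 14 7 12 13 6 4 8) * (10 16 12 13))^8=((0 13 16 9 14 7 12 10 3 15 8 1)(2 6 11 5))^8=(0 3 14)(1 10 9)(7 13 15)(8 12 16)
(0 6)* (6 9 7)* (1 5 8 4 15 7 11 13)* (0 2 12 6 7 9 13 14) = [13, 5, 12, 3, 15, 8, 2, 7, 4, 11, 10, 14, 6, 1, 0, 9] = (0 13 1 5 8 4 15 9 11 14)(2 12 6)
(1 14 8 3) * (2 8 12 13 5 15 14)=(1 2 8 3)(5 15 14 12 13)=[0, 2, 8, 1, 4, 15, 6, 7, 3, 9, 10, 11, 13, 5, 12, 14]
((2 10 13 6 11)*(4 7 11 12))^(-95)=((2 10 13 6 12 4 7 11))^(-95)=(2 10 13 6 12 4 7 11)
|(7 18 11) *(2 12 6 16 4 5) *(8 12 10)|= |(2 10 8 12 6 16 4 5)(7 18 11)|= 24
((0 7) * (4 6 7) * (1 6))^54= (0 7 6 1 4)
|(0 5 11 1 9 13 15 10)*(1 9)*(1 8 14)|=|(0 5 11 9 13 15 10)(1 8 14)|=21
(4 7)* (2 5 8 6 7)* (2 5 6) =(2 6 7 4 5 8) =[0, 1, 6, 3, 5, 8, 7, 4, 2]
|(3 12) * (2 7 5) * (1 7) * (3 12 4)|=|(12)(1 7 5 2)(3 4)|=4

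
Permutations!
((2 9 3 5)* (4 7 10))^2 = ((2 9 3 5)(4 7 10))^2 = (2 3)(4 10 7)(5 9)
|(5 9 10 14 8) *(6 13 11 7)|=|(5 9 10 14 8)(6 13 11 7)|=20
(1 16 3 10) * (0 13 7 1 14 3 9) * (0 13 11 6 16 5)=(0 11 6 16 9 13 7 1 5)(3 10 14)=[11, 5, 2, 10, 4, 0, 16, 1, 8, 13, 14, 6, 12, 7, 3, 15, 9]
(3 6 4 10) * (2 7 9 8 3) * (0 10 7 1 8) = [10, 8, 1, 6, 7, 5, 4, 9, 3, 0, 2] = (0 10 2 1 8 3 6 4 7 9)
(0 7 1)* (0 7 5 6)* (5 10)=(0 10 5 6)(1 7)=[10, 7, 2, 3, 4, 6, 0, 1, 8, 9, 5]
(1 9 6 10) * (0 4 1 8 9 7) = (0 4 1 7)(6 10 8 9) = [4, 7, 2, 3, 1, 5, 10, 0, 9, 6, 8]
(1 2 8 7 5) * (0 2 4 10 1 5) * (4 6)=(0 2 8 7)(1 6 4 10)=[2, 6, 8, 3, 10, 5, 4, 0, 7, 9, 1]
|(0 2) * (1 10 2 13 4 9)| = |(0 13 4 9 1 10 2)| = 7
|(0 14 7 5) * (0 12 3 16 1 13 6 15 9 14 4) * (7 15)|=|(0 4)(1 13 6 7 5 12 3 16)(9 14 15)|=24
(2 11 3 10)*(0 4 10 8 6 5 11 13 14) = (0 4 10 2 13 14)(3 8 6 5 11) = [4, 1, 13, 8, 10, 11, 5, 7, 6, 9, 2, 3, 12, 14, 0]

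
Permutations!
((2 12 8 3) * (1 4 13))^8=(1 13 4)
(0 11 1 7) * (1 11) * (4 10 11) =(0 1 7)(4 10 11) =[1, 7, 2, 3, 10, 5, 6, 0, 8, 9, 11, 4]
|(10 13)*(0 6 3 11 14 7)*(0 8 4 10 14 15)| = 30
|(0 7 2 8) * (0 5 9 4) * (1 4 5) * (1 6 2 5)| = |(0 7 5 9 1 4)(2 8 6)| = 6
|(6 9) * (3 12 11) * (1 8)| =|(1 8)(3 12 11)(6 9)| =6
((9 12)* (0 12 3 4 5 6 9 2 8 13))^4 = (0 13 8 2 12)(3 9 6 5 4)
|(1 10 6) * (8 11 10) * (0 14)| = 10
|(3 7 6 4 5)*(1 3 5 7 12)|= 3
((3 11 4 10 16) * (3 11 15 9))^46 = ((3 15 9)(4 10 16 11))^46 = (3 15 9)(4 16)(10 11)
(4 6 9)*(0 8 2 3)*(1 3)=(0 8 2 1 3)(4 6 9)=[8, 3, 1, 0, 6, 5, 9, 7, 2, 4]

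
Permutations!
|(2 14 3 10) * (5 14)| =5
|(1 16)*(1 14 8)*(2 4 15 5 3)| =20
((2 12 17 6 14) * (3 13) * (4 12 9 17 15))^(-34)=((2 9 17 6 14)(3 13)(4 12 15))^(-34)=(2 9 17 6 14)(4 15 12)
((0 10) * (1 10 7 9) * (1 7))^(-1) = (0 10 1)(7 9)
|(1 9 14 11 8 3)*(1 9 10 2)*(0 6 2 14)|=10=|(0 6 2 1 10 14 11 8 3 9)|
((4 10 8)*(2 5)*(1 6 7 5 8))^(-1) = ((1 6 7 5 2 8 4 10))^(-1) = (1 10 4 8 2 5 7 6)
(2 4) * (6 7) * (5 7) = [0, 1, 4, 3, 2, 7, 5, 6] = (2 4)(5 7 6)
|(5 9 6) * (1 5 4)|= |(1 5 9 6 4)|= 5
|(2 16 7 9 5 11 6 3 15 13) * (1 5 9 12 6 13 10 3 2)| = 60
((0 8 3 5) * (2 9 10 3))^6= ((0 8 2 9 10 3 5))^6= (0 5 3 10 9 2 8)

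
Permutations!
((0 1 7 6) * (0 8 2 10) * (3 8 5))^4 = (0 5 10 6 2 7 8 1 3)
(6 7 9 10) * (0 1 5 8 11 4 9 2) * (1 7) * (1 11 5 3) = (0 7 2)(1 3)(4 9 10 6 11)(5 8) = [7, 3, 0, 1, 9, 8, 11, 2, 5, 10, 6, 4]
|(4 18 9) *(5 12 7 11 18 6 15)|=9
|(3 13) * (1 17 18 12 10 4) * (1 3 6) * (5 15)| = 18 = |(1 17 18 12 10 4 3 13 6)(5 15)|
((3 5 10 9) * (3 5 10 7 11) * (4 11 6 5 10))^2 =(3 11 4)(5 6 7)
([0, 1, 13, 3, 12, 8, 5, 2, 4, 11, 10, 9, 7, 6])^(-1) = (2 7 12 4 8 5 6 13)(9 11)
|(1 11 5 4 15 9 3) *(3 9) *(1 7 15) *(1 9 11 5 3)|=8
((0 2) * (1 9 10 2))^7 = (0 9 2 1 10)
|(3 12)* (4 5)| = 2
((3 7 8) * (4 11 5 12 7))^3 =(3 5 8 11 7 4 12)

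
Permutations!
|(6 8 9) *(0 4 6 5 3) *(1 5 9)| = 7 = |(9)(0 4 6 8 1 5 3)|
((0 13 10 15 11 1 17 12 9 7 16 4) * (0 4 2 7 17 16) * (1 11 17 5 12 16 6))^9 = ((0 13 10 15 17 16 2 7)(1 6)(5 12 9))^9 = (0 13 10 15 17 16 2 7)(1 6)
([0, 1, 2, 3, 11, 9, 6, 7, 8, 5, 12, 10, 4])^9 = (4 11 10 12)(5 9)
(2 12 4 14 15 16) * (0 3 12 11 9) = (0 3 12 4 14 15 16 2 11 9) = [3, 1, 11, 12, 14, 5, 6, 7, 8, 0, 10, 9, 4, 13, 15, 16, 2]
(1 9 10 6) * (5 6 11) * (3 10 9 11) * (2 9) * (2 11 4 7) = (1 4 7 2 9 11 5 6)(3 10) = [0, 4, 9, 10, 7, 6, 1, 2, 8, 11, 3, 5]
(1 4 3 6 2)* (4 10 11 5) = (1 10 11 5 4 3 6 2) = [0, 10, 1, 6, 3, 4, 2, 7, 8, 9, 11, 5]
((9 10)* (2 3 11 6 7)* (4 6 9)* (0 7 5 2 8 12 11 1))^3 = (0 12 10 5 1 8 9 6 3 7 11 4 2)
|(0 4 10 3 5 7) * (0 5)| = 4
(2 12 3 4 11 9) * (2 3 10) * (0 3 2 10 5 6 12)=[3, 1, 0, 4, 11, 6, 12, 7, 8, 2, 10, 9, 5]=(0 3 4 11 9 2)(5 6 12)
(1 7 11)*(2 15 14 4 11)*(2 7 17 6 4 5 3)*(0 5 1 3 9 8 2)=(0 5 9 8 2 15 14 1 17 6 4 11 3)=[5, 17, 15, 0, 11, 9, 4, 7, 2, 8, 10, 3, 12, 13, 1, 14, 16, 6]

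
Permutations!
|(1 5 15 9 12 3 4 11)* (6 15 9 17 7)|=|(1 5 9 12 3 4 11)(6 15 17 7)|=28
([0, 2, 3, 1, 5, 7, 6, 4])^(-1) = [0, 3, 1, 2, 7, 4, 6, 5]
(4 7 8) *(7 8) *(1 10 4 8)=(1 10 4)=[0, 10, 2, 3, 1, 5, 6, 7, 8, 9, 4]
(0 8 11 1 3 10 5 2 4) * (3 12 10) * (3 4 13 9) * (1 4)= (0 8 11 4)(1 12 10 5 2 13 9 3)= [8, 12, 13, 1, 0, 2, 6, 7, 11, 3, 5, 4, 10, 9]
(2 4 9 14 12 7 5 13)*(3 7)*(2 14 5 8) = (2 4 9 5 13 14 12 3 7 8) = [0, 1, 4, 7, 9, 13, 6, 8, 2, 5, 10, 11, 3, 14, 12]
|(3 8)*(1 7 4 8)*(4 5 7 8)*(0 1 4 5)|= |(0 1 8 3 4 5 7)|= 7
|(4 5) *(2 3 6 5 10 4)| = |(2 3 6 5)(4 10)| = 4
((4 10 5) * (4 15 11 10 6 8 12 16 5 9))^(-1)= (4 9 10 11 15 5 16 12 8 6)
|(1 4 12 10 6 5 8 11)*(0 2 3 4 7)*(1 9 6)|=40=|(0 2 3 4 12 10 1 7)(5 8 11 9 6)|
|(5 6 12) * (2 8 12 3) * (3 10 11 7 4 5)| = 12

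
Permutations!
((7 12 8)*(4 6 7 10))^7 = (4 6 7 12 8 10)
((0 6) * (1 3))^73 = (0 6)(1 3) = ((0 6)(1 3))^73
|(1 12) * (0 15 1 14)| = |(0 15 1 12 14)| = 5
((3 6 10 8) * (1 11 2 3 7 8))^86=(1 2 6)(3 10 11)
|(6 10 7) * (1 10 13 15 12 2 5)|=|(1 10 7 6 13 15 12 2 5)|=9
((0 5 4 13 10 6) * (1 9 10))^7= (0 6 10 9 1 13 4 5)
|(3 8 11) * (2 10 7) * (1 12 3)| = 15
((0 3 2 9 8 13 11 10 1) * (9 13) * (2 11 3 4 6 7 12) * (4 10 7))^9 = ((0 10 1)(2 13 3 11 7 12)(4 6)(8 9))^9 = (2 11)(3 12)(4 6)(7 13)(8 9)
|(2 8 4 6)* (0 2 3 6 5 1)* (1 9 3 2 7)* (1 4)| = 10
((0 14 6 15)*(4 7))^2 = (0 6)(14 15)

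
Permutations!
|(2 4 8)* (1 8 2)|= |(1 8)(2 4)|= 2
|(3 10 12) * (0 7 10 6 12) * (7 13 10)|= |(0 13 10)(3 6 12)|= 3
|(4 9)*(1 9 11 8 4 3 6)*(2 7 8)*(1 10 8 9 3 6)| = |(1 3)(2 7 9 6 10 8 4 11)| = 8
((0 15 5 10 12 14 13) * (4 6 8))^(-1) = (0 13 14 12 10 5 15)(4 8 6)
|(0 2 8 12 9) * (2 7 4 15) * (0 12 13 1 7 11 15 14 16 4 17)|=18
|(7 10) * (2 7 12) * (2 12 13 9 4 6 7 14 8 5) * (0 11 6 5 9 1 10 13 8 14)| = 12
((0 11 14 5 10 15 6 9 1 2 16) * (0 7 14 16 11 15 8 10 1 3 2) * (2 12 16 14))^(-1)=((0 15 6 9 3 12 16 7 2 11 14 5 1)(8 10))^(-1)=(0 1 5 14 11 2 7 16 12 3 9 6 15)(8 10)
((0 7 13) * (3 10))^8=(0 13 7)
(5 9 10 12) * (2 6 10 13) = (2 6 10 12 5 9 13) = [0, 1, 6, 3, 4, 9, 10, 7, 8, 13, 12, 11, 5, 2]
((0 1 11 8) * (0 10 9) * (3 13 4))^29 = ((0 1 11 8 10 9)(3 13 4))^29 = (0 9 10 8 11 1)(3 4 13)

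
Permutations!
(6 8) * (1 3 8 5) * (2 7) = (1 3 8 6 5)(2 7) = [0, 3, 7, 8, 4, 1, 5, 2, 6]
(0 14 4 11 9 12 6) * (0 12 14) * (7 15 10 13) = (4 11 9 14)(6 12)(7 15 10 13) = [0, 1, 2, 3, 11, 5, 12, 15, 8, 14, 13, 9, 6, 7, 4, 10]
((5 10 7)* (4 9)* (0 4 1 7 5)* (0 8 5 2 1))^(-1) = (0 9 4)(1 2 10 5 8 7)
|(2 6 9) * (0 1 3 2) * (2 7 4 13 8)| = 10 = |(0 1 3 7 4 13 8 2 6 9)|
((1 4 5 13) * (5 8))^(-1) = (1 13 5 8 4)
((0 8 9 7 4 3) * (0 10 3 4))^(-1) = ((0 8 9 7)(3 10))^(-1) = (0 7 9 8)(3 10)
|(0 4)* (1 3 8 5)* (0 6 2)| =|(0 4 6 2)(1 3 8 5)| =4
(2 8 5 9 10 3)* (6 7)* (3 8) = (2 3)(5 9 10 8)(6 7) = [0, 1, 3, 2, 4, 9, 7, 6, 5, 10, 8]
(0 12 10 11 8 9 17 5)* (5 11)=(0 12 10 5)(8 9 17 11)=[12, 1, 2, 3, 4, 0, 6, 7, 9, 17, 5, 8, 10, 13, 14, 15, 16, 11]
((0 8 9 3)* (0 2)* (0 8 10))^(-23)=(0 10)(2 8 9 3)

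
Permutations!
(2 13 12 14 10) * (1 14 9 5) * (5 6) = (1 14 10 2 13 12 9 6 5) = [0, 14, 13, 3, 4, 1, 5, 7, 8, 6, 2, 11, 9, 12, 10]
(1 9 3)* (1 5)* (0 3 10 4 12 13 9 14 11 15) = (0 3 5 1 14 11 15)(4 12 13 9 10) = [3, 14, 2, 5, 12, 1, 6, 7, 8, 10, 4, 15, 13, 9, 11, 0]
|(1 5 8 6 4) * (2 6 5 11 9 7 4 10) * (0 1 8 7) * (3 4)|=60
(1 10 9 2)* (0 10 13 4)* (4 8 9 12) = (0 10 12 4)(1 13 8 9 2) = [10, 13, 1, 3, 0, 5, 6, 7, 9, 2, 12, 11, 4, 8]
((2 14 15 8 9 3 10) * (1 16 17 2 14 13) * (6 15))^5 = ((1 16 17 2 13)(3 10 14 6 15 8 9))^5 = (17)(3 8 6 10 9 15 14)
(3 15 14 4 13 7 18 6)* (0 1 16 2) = (0 1 16 2)(3 15 14 4 13 7 18 6) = [1, 16, 0, 15, 13, 5, 3, 18, 8, 9, 10, 11, 12, 7, 4, 14, 2, 17, 6]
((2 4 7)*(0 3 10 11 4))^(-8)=((0 3 10 11 4 7 2))^(-8)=(0 2 7 4 11 10 3)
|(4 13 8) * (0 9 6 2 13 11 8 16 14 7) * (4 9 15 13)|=6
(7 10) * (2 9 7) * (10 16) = (2 9 7 16 10) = [0, 1, 9, 3, 4, 5, 6, 16, 8, 7, 2, 11, 12, 13, 14, 15, 10]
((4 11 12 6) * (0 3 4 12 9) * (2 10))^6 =(12)(0 3 4 11 9)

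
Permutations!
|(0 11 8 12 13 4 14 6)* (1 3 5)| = |(0 11 8 12 13 4 14 6)(1 3 5)| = 24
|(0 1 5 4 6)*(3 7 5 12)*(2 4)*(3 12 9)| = 9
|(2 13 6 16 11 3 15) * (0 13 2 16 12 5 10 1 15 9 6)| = 10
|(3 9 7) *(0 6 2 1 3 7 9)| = |(9)(0 6 2 1 3)| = 5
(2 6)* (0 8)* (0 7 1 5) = (0 8 7 1 5)(2 6) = [8, 5, 6, 3, 4, 0, 2, 1, 7]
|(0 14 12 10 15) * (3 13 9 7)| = |(0 14 12 10 15)(3 13 9 7)| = 20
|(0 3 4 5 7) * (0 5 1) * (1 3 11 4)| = 10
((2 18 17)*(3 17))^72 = (18)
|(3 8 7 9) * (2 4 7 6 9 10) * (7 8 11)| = 9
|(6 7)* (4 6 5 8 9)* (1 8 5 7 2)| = 6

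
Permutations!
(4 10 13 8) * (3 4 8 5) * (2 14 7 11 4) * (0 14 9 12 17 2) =(0 14 7 11 4 10 13 5 3)(2 9 12 17) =[14, 1, 9, 0, 10, 3, 6, 11, 8, 12, 13, 4, 17, 5, 7, 15, 16, 2]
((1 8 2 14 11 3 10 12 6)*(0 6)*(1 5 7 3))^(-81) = (0 7 12 5 10 6 3)(1 11 14 2 8)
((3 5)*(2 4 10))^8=(2 10 4)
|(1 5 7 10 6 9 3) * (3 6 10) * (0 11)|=4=|(0 11)(1 5 7 3)(6 9)|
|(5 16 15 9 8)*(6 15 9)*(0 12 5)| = |(0 12 5 16 9 8)(6 15)| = 6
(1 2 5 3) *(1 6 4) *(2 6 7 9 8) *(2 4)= (1 6 2 5 3 7 9 8 4)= [0, 6, 5, 7, 1, 3, 2, 9, 4, 8]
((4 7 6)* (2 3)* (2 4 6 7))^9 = (7)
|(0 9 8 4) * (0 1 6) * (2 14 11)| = |(0 9 8 4 1 6)(2 14 11)| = 6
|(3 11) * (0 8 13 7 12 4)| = |(0 8 13 7 12 4)(3 11)| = 6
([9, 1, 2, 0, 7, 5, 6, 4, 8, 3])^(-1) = (0 3 9)(4 7)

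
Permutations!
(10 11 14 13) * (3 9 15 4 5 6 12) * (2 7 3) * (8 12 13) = [0, 1, 7, 9, 5, 6, 13, 3, 12, 15, 11, 14, 2, 10, 8, 4] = (2 7 3 9 15 4 5 6 13 10 11 14 8 12)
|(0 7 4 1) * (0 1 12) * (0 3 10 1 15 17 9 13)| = |(0 7 4 12 3 10 1 15 17 9 13)| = 11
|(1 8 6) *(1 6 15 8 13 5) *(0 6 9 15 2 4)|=21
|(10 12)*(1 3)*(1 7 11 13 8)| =|(1 3 7 11 13 8)(10 12)| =6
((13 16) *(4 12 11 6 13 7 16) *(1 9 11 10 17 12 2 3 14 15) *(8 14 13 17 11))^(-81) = (1 15 14 8 9)(2 4 13 3)(6 11 10 12 17)(7 16)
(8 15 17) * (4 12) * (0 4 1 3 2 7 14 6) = (0 4 12 1 3 2 7 14 6)(8 15 17) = [4, 3, 7, 2, 12, 5, 0, 14, 15, 9, 10, 11, 1, 13, 6, 17, 16, 8]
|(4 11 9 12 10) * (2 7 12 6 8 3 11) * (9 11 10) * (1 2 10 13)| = 18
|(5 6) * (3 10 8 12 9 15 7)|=|(3 10 8 12 9 15 7)(5 6)|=14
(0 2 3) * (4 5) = (0 2 3)(4 5) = [2, 1, 3, 0, 5, 4]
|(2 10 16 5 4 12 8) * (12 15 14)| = 9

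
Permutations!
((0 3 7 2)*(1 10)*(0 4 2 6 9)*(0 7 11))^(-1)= (0 11 3)(1 10)(2 4)(6 7 9)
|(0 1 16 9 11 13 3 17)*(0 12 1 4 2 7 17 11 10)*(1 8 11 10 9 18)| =33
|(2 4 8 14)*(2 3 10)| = 6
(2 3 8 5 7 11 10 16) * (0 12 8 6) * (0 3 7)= (0 12 8 5)(2 7 11 10 16)(3 6)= [12, 1, 7, 6, 4, 0, 3, 11, 5, 9, 16, 10, 8, 13, 14, 15, 2]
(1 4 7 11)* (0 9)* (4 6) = [9, 6, 2, 3, 7, 5, 4, 11, 8, 0, 10, 1] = (0 9)(1 6 4 7 11)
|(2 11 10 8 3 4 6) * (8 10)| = |(2 11 8 3 4 6)| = 6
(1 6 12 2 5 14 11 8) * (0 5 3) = (0 5 14 11 8 1 6 12 2 3) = [5, 6, 3, 0, 4, 14, 12, 7, 1, 9, 10, 8, 2, 13, 11]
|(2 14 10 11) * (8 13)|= |(2 14 10 11)(8 13)|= 4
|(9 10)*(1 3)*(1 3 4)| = |(1 4)(9 10)| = 2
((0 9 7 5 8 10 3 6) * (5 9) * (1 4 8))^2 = (0 1 8 3)(4 10 6 5) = ((0 5 1 4 8 10 3 6)(7 9))^2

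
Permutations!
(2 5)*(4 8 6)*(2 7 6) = (2 5 7 6 4 8) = [0, 1, 5, 3, 8, 7, 4, 6, 2]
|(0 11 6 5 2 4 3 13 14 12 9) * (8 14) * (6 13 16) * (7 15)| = 42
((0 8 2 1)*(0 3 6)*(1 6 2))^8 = ((0 8 1 3 2 6))^8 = (0 1 2)(3 6 8)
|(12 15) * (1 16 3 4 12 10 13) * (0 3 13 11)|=|(0 3 4 12 15 10 11)(1 16 13)|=21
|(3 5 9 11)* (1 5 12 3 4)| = |(1 5 9 11 4)(3 12)| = 10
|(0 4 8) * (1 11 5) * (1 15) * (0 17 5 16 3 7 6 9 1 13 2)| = 56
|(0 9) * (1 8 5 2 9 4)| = 7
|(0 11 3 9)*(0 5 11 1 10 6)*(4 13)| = |(0 1 10 6)(3 9 5 11)(4 13)| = 4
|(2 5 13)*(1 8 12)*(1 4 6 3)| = |(1 8 12 4 6 3)(2 5 13)| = 6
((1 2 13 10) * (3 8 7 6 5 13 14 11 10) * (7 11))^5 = ((1 2 14 7 6 5 13 3 8 11 10))^5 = (1 5 10 6 11 7 8 14 3 2 13)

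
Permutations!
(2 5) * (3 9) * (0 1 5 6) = (0 1 5 2 6)(3 9) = [1, 5, 6, 9, 4, 2, 0, 7, 8, 3]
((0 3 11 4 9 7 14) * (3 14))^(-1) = (0 14)(3 7 9 4 11)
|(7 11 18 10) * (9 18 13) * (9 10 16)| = 12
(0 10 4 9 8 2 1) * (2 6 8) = [10, 0, 1, 3, 9, 5, 8, 7, 6, 2, 4] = (0 10 4 9 2 1)(6 8)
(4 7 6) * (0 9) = (0 9)(4 7 6) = [9, 1, 2, 3, 7, 5, 4, 6, 8, 0]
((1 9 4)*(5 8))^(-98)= (1 9 4)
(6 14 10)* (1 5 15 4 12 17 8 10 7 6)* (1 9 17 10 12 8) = (1 5 15 4 8 12 10 9 17)(6 14 7) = [0, 5, 2, 3, 8, 15, 14, 6, 12, 17, 9, 11, 10, 13, 7, 4, 16, 1]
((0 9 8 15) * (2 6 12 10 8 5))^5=(0 12 9 10 5 8 2 15 6)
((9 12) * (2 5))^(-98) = ((2 5)(9 12))^(-98) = (12)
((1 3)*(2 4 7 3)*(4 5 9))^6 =(1 3 7 4 9 5 2)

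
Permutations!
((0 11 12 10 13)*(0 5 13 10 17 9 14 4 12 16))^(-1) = ((0 11 16)(4 12 17 9 14)(5 13))^(-1) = (0 16 11)(4 14 9 17 12)(5 13)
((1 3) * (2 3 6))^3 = (1 3 2 6)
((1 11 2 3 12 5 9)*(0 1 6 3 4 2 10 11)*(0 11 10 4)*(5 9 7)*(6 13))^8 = (0 4 1 2 11)(3 13 12 6 9) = ((0 1 11 4 2)(3 12 9 13 6)(5 7))^8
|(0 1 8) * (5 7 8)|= 5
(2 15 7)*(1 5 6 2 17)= (1 5 6 2 15 7 17)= [0, 5, 15, 3, 4, 6, 2, 17, 8, 9, 10, 11, 12, 13, 14, 7, 16, 1]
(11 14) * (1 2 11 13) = (1 2 11 14 13) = [0, 2, 11, 3, 4, 5, 6, 7, 8, 9, 10, 14, 12, 1, 13]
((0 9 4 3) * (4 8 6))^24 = (9)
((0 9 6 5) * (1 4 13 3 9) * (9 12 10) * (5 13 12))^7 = ((0 1 4 12 10 9 6 13 3 5))^7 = (0 13 10 1 3 9 4 5 6 12)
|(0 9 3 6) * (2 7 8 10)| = |(0 9 3 6)(2 7 8 10)| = 4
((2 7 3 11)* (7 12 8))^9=((2 12 8 7 3 11))^9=(2 7)(3 12)(8 11)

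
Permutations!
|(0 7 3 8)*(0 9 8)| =6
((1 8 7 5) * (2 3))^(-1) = (1 5 7 8)(2 3)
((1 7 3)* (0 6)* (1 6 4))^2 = ((0 4 1 7 3 6))^2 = (0 1 3)(4 7 6)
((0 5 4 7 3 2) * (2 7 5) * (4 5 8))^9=(0 2)(3 7)(4 8)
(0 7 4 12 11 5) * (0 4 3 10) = (0 7 3 10)(4 12 11 5) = [7, 1, 2, 10, 12, 4, 6, 3, 8, 9, 0, 5, 11]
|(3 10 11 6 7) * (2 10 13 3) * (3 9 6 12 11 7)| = 12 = |(2 10 7)(3 13 9 6)(11 12)|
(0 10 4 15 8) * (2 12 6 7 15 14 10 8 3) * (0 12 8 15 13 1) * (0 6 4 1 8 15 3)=(0 3 2 15)(1 6 7 13 8 12 4 14 10)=[3, 6, 15, 2, 14, 5, 7, 13, 12, 9, 1, 11, 4, 8, 10, 0]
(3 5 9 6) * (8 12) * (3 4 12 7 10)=[0, 1, 2, 5, 12, 9, 4, 10, 7, 6, 3, 11, 8]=(3 5 9 6 4 12 8 7 10)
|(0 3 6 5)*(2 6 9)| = 6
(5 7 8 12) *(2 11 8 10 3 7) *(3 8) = (2 11 3 7 10 8 12 5) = [0, 1, 11, 7, 4, 2, 6, 10, 12, 9, 8, 3, 5]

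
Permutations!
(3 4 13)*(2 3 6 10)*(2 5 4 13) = (2 3 13 6 10 5 4) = [0, 1, 3, 13, 2, 4, 10, 7, 8, 9, 5, 11, 12, 6]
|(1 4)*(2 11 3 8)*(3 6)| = |(1 4)(2 11 6 3 8)| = 10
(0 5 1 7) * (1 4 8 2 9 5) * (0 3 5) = (0 1 7 3 5 4 8 2 9) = [1, 7, 9, 5, 8, 4, 6, 3, 2, 0]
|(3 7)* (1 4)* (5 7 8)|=|(1 4)(3 8 5 7)|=4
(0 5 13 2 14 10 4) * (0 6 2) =(0 5 13)(2 14 10 4 6) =[5, 1, 14, 3, 6, 13, 2, 7, 8, 9, 4, 11, 12, 0, 10]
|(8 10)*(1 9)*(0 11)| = 2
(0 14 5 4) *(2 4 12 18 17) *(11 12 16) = [14, 1, 4, 3, 0, 16, 6, 7, 8, 9, 10, 12, 18, 13, 5, 15, 11, 2, 17] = (0 14 5 16 11 12 18 17 2 4)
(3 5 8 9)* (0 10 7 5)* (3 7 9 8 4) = [10, 1, 2, 0, 3, 4, 6, 5, 8, 7, 9] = (0 10 9 7 5 4 3)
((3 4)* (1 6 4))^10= (1 4)(3 6)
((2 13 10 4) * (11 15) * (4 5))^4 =((2 13 10 5 4)(11 15))^4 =(15)(2 4 5 10 13)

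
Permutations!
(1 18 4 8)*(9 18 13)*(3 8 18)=(1 13 9 3 8)(4 18)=[0, 13, 2, 8, 18, 5, 6, 7, 1, 3, 10, 11, 12, 9, 14, 15, 16, 17, 4]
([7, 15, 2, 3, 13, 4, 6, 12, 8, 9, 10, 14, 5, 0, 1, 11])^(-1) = (0 13 4 5 12 7)(1 14 11 15)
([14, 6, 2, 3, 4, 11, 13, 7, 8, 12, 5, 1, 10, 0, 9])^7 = (0 1 10 14 6 5 9 13 11 12)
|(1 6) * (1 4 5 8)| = 5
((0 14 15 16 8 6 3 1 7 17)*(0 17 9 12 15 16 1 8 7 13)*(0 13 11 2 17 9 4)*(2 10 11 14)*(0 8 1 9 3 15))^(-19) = ((0 2 17 3 1 14 16 7 4 8 6 15 9 12)(10 11))^(-19) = (0 8 1 12 4 3 9 7 17 15 16 2 6 14)(10 11)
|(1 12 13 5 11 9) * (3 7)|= |(1 12 13 5 11 9)(3 7)|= 6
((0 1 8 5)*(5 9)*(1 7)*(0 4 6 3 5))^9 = (0 9 8 1 7)(3 5 4 6)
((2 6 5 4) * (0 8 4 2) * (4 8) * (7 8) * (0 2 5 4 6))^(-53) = ((0 6 4 2)(7 8))^(-53) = (0 2 4 6)(7 8)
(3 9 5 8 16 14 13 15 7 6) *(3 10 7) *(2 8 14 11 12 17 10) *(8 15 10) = (2 15 3 9 5 14 13 10 7 6)(8 16 11 12 17) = [0, 1, 15, 9, 4, 14, 2, 6, 16, 5, 7, 12, 17, 10, 13, 3, 11, 8]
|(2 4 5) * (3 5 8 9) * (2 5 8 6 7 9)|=7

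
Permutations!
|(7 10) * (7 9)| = |(7 10 9)| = 3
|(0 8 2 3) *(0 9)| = |(0 8 2 3 9)| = 5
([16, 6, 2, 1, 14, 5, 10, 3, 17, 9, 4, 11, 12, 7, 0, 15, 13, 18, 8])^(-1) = [14, 3, 2, 7, 10, 5, 1, 13, 18, 9, 6, 11, 12, 16, 4, 15, 0, 8, 17]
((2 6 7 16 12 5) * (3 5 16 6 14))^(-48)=(16)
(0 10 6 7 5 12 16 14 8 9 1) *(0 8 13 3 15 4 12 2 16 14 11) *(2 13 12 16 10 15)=(0 15 4 16 11)(1 8 9)(2 10 6 7 5 13 3)(12 14)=[15, 8, 10, 2, 16, 13, 7, 5, 9, 1, 6, 0, 14, 3, 12, 4, 11]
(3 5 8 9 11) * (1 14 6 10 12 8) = [0, 14, 2, 5, 4, 1, 10, 7, 9, 11, 12, 3, 8, 13, 6] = (1 14 6 10 12 8 9 11 3 5)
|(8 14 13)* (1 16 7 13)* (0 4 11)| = 6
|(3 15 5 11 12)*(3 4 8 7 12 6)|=20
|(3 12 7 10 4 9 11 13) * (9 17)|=9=|(3 12 7 10 4 17 9 11 13)|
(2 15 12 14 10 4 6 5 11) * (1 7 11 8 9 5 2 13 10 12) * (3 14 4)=(1 7 11 13 10 3 14 12 4 6 2 15)(5 8 9)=[0, 7, 15, 14, 6, 8, 2, 11, 9, 5, 3, 13, 4, 10, 12, 1]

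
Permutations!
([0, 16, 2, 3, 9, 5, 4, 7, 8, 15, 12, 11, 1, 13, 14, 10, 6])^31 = (1 12 10 15 9 4 6 16)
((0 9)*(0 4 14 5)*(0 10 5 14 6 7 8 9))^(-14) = ((14)(4 6 7 8 9)(5 10))^(-14) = (14)(4 6 7 8 9)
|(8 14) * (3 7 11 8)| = 5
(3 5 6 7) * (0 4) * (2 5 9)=(0 4)(2 5 6 7 3 9)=[4, 1, 5, 9, 0, 6, 7, 3, 8, 2]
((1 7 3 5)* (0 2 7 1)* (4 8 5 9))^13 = (0 4 7 5 9 2 8 3)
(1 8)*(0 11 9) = (0 11 9)(1 8) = [11, 8, 2, 3, 4, 5, 6, 7, 1, 0, 10, 9]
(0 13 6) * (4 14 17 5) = [13, 1, 2, 3, 14, 4, 0, 7, 8, 9, 10, 11, 12, 6, 17, 15, 16, 5] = (0 13 6)(4 14 17 5)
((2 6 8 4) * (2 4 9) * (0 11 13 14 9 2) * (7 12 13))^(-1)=(0 9 14 13 12 7 11)(2 8 6)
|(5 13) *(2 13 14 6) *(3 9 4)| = |(2 13 5 14 6)(3 9 4)| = 15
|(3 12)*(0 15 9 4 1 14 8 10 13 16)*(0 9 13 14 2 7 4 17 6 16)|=|(0 15 13)(1 2 7 4)(3 12)(6 16 9 17)(8 10 14)|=12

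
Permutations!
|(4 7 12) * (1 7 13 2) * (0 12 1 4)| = |(0 12)(1 7)(2 4 13)| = 6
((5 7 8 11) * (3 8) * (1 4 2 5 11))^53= (11)(1 7 4 3 2 8 5)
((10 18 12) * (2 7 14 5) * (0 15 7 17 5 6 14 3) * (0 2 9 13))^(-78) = ((0 15 7 3 2 17 5 9 13)(6 14)(10 18 12))^(-78) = (18)(0 3 5)(2 9 15)(7 17 13)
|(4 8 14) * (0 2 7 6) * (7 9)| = 15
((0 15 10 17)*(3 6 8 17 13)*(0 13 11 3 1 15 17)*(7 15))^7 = (0 11 1 8 10 13 6 15 17 3 7)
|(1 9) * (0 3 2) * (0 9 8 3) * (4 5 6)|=|(1 8 3 2 9)(4 5 6)|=15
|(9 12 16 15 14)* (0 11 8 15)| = 8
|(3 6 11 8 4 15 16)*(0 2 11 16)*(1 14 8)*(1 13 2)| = |(0 1 14 8 4 15)(2 11 13)(3 6 16)| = 6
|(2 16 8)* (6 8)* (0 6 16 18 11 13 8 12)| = 15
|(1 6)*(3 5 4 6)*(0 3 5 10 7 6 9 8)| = 10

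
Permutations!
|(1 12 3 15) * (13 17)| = 4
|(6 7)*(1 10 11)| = |(1 10 11)(6 7)| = 6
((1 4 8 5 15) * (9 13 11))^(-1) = (1 15 5 8 4)(9 11 13)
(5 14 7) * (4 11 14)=(4 11 14 7 5)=[0, 1, 2, 3, 11, 4, 6, 5, 8, 9, 10, 14, 12, 13, 7]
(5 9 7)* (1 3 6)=(1 3 6)(5 9 7)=[0, 3, 2, 6, 4, 9, 1, 5, 8, 7]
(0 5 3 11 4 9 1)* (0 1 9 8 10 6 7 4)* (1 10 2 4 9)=(0 5 3 11)(1 10 6 7 9)(2 4 8)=[5, 10, 4, 11, 8, 3, 7, 9, 2, 1, 6, 0]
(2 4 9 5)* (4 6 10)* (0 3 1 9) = (0 3 1 9 5 2 6 10 4) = [3, 9, 6, 1, 0, 2, 10, 7, 8, 5, 4]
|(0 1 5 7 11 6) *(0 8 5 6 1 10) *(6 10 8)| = 7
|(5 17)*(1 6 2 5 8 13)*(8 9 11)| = 9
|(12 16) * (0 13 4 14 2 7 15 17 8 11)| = |(0 13 4 14 2 7 15 17 8 11)(12 16)| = 10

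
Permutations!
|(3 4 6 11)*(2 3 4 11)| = 5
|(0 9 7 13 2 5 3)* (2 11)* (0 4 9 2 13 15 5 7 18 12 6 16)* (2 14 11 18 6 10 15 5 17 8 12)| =65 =|(0 14 11 13 18 2 7 5 3 4 9 6 16)(8 12 10 15 17)|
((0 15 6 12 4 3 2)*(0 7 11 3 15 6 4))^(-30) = (15)(2 11)(3 7)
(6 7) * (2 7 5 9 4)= [0, 1, 7, 3, 2, 9, 5, 6, 8, 4]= (2 7 6 5 9 4)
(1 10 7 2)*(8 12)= (1 10 7 2)(8 12)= [0, 10, 1, 3, 4, 5, 6, 2, 12, 9, 7, 11, 8]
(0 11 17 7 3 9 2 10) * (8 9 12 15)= (0 11 17 7 3 12 15 8 9 2 10)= [11, 1, 10, 12, 4, 5, 6, 3, 9, 2, 0, 17, 15, 13, 14, 8, 16, 7]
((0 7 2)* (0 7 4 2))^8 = (7)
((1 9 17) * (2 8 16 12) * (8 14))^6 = (17)(2 14 8 16 12) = ((1 9 17)(2 14 8 16 12))^6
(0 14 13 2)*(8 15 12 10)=[14, 1, 0, 3, 4, 5, 6, 7, 15, 9, 8, 11, 10, 2, 13, 12]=(0 14 13 2)(8 15 12 10)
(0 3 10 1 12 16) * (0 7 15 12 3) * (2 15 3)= (1 2 15 12 16 7 3 10)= [0, 2, 15, 10, 4, 5, 6, 3, 8, 9, 1, 11, 16, 13, 14, 12, 7]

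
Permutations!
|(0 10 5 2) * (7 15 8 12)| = 4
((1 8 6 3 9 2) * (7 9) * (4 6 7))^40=(9)(3 4 6)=((1 8 7 9 2)(3 4 6))^40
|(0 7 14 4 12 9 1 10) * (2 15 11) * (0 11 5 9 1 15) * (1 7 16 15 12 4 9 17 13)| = 20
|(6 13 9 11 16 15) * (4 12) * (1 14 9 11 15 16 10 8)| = |(16)(1 14 9 15 6 13 11 10 8)(4 12)| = 18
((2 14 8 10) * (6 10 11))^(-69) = ((2 14 8 11 6 10))^(-69) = (2 11)(6 14)(8 10)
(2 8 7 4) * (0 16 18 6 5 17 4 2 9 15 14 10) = (0 16 18 6 5 17 4 9 15 14 10)(2 8 7) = [16, 1, 8, 3, 9, 17, 5, 2, 7, 15, 0, 11, 12, 13, 10, 14, 18, 4, 6]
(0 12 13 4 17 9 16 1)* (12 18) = (0 18 12 13 4 17 9 16 1) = [18, 0, 2, 3, 17, 5, 6, 7, 8, 16, 10, 11, 13, 4, 14, 15, 1, 9, 12]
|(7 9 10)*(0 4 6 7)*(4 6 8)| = 10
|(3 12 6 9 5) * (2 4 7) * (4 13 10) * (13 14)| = |(2 14 13 10 4 7)(3 12 6 9 5)| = 30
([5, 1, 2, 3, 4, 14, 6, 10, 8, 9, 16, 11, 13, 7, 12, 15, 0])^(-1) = (0 16 10 7 13 12 14 5)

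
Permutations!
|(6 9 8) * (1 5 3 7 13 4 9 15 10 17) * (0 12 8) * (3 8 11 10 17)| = 18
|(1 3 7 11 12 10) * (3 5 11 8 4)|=20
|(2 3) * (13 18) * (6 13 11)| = 4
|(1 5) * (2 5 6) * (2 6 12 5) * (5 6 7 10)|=6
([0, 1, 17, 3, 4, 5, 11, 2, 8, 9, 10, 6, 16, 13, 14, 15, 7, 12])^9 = (2 7 16 12 17)(6 11)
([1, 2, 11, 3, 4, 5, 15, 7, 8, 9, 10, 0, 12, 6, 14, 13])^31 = (0 11 2 1)(6 15 13)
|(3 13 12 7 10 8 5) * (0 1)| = 14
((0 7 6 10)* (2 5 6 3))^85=(0 7 3 2 5 6 10)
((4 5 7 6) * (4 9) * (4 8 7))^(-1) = ((4 5)(6 9 8 7))^(-1) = (4 5)(6 7 8 9)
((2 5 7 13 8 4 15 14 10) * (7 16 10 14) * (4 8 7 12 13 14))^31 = ((2 5 16 10)(4 15 12 13 7 14))^31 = (2 10 16 5)(4 15 12 13 7 14)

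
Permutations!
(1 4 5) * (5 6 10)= (1 4 6 10 5)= [0, 4, 2, 3, 6, 1, 10, 7, 8, 9, 5]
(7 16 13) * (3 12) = (3 12)(7 16 13) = [0, 1, 2, 12, 4, 5, 6, 16, 8, 9, 10, 11, 3, 7, 14, 15, 13]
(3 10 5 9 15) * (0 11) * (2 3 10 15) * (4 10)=(0 11)(2 3 15 4 10 5 9)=[11, 1, 3, 15, 10, 9, 6, 7, 8, 2, 5, 0, 12, 13, 14, 4]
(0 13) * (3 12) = (0 13)(3 12) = [13, 1, 2, 12, 4, 5, 6, 7, 8, 9, 10, 11, 3, 0]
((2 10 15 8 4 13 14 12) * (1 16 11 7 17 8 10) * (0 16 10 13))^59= (0 7 4 11 8 16 17)(1 13 2 15 12 10 14)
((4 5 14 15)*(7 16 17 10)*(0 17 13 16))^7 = (0 7 10 17)(4 15 14 5)(13 16)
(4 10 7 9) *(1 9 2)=(1 9 4 10 7 2)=[0, 9, 1, 3, 10, 5, 6, 2, 8, 4, 7]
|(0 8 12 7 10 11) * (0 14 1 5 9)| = 10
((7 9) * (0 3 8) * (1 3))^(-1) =((0 1 3 8)(7 9))^(-1) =(0 8 3 1)(7 9)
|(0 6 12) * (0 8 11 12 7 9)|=12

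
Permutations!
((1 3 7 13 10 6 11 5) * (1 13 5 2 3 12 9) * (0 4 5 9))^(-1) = ((0 4 5 13 10 6 11 2 3 7 9 1 12))^(-1) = (0 12 1 9 7 3 2 11 6 10 13 5 4)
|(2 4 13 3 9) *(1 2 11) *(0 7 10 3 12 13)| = 18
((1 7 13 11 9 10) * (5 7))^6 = (1 10 9 11 13 7 5)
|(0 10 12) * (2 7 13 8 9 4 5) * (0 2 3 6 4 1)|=36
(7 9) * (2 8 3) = (2 8 3)(7 9) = [0, 1, 8, 2, 4, 5, 6, 9, 3, 7]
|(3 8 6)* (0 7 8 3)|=|(0 7 8 6)|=4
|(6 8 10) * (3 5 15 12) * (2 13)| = |(2 13)(3 5 15 12)(6 8 10)| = 12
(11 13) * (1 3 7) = (1 3 7)(11 13) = [0, 3, 2, 7, 4, 5, 6, 1, 8, 9, 10, 13, 12, 11]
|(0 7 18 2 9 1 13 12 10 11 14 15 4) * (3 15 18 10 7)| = 20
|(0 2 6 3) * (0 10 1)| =|(0 2 6 3 10 1)| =6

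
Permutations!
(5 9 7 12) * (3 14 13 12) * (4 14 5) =(3 5 9 7)(4 14 13 12) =[0, 1, 2, 5, 14, 9, 6, 3, 8, 7, 10, 11, 4, 12, 13]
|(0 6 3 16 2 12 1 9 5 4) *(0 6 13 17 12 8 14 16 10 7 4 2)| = |(0 13 17 12 1 9 5 2 8 14 16)(3 10 7 4 6)| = 55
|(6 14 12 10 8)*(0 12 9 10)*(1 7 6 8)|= 6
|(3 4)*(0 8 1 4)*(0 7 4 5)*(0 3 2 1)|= 6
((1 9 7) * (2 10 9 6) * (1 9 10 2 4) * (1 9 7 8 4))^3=((10)(1 6)(4 9 8))^3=(10)(1 6)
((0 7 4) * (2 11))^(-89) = ((0 7 4)(2 11))^(-89) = (0 7 4)(2 11)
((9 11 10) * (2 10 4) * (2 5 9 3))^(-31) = (2 3 10)(4 5 9 11)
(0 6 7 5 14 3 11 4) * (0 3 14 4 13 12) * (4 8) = (14)(0 6 7 5 8 4 3 11 13 12) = [6, 1, 2, 11, 3, 8, 7, 5, 4, 9, 10, 13, 0, 12, 14]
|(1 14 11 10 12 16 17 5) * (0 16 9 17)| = 8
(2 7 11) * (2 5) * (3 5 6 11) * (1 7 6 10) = [0, 7, 6, 5, 4, 2, 11, 3, 8, 9, 1, 10] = (1 7 3 5 2 6 11 10)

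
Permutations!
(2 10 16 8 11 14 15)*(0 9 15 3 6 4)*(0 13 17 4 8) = [9, 1, 10, 6, 13, 5, 8, 7, 11, 15, 16, 14, 12, 17, 3, 2, 0, 4] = (0 9 15 2 10 16)(3 6 8 11 14)(4 13 17)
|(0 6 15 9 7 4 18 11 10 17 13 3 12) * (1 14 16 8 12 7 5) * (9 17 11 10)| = 18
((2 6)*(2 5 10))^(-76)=((2 6 5 10))^(-76)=(10)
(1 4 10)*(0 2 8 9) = [2, 4, 8, 3, 10, 5, 6, 7, 9, 0, 1] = (0 2 8 9)(1 4 10)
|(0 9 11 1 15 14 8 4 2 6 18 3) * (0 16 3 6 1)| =|(0 9 11)(1 15 14 8 4 2)(3 16)(6 18)| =6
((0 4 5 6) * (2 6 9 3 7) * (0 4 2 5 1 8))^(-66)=((0 2 6 4 1 8)(3 7 5 9))^(-66)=(3 5)(7 9)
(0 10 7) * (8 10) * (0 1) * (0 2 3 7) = (0 8 10)(1 2 3 7) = [8, 2, 3, 7, 4, 5, 6, 1, 10, 9, 0]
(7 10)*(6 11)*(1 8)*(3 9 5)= (1 8)(3 9 5)(6 11)(7 10)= [0, 8, 2, 9, 4, 3, 11, 10, 1, 5, 7, 6]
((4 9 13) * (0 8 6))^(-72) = ((0 8 6)(4 9 13))^(-72) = (13)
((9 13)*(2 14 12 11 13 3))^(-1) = (2 3 9 13 11 12 14)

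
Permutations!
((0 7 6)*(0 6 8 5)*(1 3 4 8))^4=(0 4 7 8 1 5 3)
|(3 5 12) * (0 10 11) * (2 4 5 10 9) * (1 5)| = |(0 9 2 4 1 5 12 3 10 11)| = 10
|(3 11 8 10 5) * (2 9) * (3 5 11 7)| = |(2 9)(3 7)(8 10 11)| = 6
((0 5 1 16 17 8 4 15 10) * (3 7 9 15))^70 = ((0 5 1 16 17 8 4 3 7 9 15 10))^70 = (0 15 7 4 17 1)(3 8 16 5 10 9)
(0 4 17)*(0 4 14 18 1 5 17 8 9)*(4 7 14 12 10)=(0 12 10 4 8 9)(1 5 17 7 14 18)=[12, 5, 2, 3, 8, 17, 6, 14, 9, 0, 4, 11, 10, 13, 18, 15, 16, 7, 1]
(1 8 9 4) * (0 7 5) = (0 7 5)(1 8 9 4) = [7, 8, 2, 3, 1, 0, 6, 5, 9, 4]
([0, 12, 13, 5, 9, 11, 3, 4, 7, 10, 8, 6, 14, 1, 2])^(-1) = [0, 13, 14, 6, 7, 3, 11, 8, 10, 4, 9, 5, 1, 2, 12]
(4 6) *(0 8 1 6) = (0 8 1 6 4) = [8, 6, 2, 3, 0, 5, 4, 7, 1]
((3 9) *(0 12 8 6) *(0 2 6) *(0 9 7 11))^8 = (0 12 8 9 3 7 11)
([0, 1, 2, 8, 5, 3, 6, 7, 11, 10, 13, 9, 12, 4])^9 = [0, 1, 2, 8, 5, 3, 6, 7, 11, 10, 13, 9, 12, 4]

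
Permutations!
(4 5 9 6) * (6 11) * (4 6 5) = [0, 1, 2, 3, 4, 9, 6, 7, 8, 11, 10, 5] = (5 9 11)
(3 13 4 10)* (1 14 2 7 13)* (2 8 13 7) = (1 14 8 13 4 10 3) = [0, 14, 2, 1, 10, 5, 6, 7, 13, 9, 3, 11, 12, 4, 8]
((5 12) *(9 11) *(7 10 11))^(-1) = (5 12)(7 9 11 10)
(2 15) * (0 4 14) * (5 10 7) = (0 4 14)(2 15)(5 10 7) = [4, 1, 15, 3, 14, 10, 6, 5, 8, 9, 7, 11, 12, 13, 0, 2]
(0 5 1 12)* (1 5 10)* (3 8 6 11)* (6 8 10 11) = [11, 12, 2, 10, 4, 5, 6, 7, 8, 9, 1, 3, 0] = (0 11 3 10 1 12)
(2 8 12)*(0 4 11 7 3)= (0 4 11 7 3)(2 8 12)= [4, 1, 8, 0, 11, 5, 6, 3, 12, 9, 10, 7, 2]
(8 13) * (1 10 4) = (1 10 4)(8 13) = [0, 10, 2, 3, 1, 5, 6, 7, 13, 9, 4, 11, 12, 8]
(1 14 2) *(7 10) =(1 14 2)(7 10) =[0, 14, 1, 3, 4, 5, 6, 10, 8, 9, 7, 11, 12, 13, 2]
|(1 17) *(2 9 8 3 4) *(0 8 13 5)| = 8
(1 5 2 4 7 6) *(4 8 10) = (1 5 2 8 10 4 7 6) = [0, 5, 8, 3, 7, 2, 1, 6, 10, 9, 4]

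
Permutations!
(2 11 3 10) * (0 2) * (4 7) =(0 2 11 3 10)(4 7) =[2, 1, 11, 10, 7, 5, 6, 4, 8, 9, 0, 3]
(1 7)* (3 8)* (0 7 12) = (0 7 1 12)(3 8) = [7, 12, 2, 8, 4, 5, 6, 1, 3, 9, 10, 11, 0]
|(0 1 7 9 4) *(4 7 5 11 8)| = |(0 1 5 11 8 4)(7 9)| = 6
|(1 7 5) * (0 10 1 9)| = 6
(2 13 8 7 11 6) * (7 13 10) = (2 10 7 11 6)(8 13) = [0, 1, 10, 3, 4, 5, 2, 11, 13, 9, 7, 6, 12, 8]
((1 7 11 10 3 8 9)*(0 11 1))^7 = (0 11 10 3 8 9)(1 7)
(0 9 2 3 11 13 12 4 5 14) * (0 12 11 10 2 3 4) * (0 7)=[9, 1, 4, 10, 5, 14, 6, 0, 8, 3, 2, 13, 7, 11, 12]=(0 9 3 10 2 4 5 14 12 7)(11 13)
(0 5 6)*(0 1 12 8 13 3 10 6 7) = (0 5 7)(1 12 8 13 3 10 6) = [5, 12, 2, 10, 4, 7, 1, 0, 13, 9, 6, 11, 8, 3]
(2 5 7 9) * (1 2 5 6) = [0, 2, 6, 3, 4, 7, 1, 9, 8, 5] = (1 2 6)(5 7 9)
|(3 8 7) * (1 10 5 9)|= 12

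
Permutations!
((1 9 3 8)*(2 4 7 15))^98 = (1 3)(2 7)(4 15)(8 9)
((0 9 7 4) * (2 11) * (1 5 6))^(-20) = ((0 9 7 4)(1 5 6)(2 11))^(-20) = (11)(1 5 6)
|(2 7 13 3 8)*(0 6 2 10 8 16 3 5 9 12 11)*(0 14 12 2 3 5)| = |(0 6 3 16 5 9 2 7 13)(8 10)(11 14 12)| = 18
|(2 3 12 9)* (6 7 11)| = |(2 3 12 9)(6 7 11)| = 12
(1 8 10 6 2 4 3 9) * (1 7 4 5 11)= (1 8 10 6 2 5 11)(3 9 7 4)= [0, 8, 5, 9, 3, 11, 2, 4, 10, 7, 6, 1]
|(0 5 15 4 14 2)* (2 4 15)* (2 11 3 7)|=|(15)(0 5 11 3 7 2)(4 14)|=6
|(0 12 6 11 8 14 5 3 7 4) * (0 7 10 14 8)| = 4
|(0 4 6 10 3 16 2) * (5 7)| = |(0 4 6 10 3 16 2)(5 7)| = 14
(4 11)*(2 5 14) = (2 5 14)(4 11) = [0, 1, 5, 3, 11, 14, 6, 7, 8, 9, 10, 4, 12, 13, 2]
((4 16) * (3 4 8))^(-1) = (3 8 16 4)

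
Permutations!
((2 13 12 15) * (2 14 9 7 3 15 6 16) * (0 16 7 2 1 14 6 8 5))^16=((0 16 1 14 9 2 13 12 8 5)(3 15 6 7))^16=(0 13 1 8 9)(2 16 12 14 5)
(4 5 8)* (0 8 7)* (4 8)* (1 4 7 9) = [7, 4, 2, 3, 5, 9, 6, 0, 8, 1] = (0 7)(1 4 5 9)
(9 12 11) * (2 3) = (2 3)(9 12 11) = [0, 1, 3, 2, 4, 5, 6, 7, 8, 12, 10, 9, 11]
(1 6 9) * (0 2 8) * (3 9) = (0 2 8)(1 6 3 9) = [2, 6, 8, 9, 4, 5, 3, 7, 0, 1]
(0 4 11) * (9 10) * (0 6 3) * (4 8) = (0 8 4 11 6 3)(9 10) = [8, 1, 2, 0, 11, 5, 3, 7, 4, 10, 9, 6]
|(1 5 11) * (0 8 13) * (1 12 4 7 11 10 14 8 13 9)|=12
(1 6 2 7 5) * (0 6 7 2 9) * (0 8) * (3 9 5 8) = (0 6 5 1 7 8)(3 9) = [6, 7, 2, 9, 4, 1, 5, 8, 0, 3]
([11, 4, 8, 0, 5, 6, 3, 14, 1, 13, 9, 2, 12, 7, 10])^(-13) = [4, 0, 6, 1, 11, 2, 8, 10, 3, 7, 13, 5, 12, 14, 9]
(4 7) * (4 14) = (4 7 14) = [0, 1, 2, 3, 7, 5, 6, 14, 8, 9, 10, 11, 12, 13, 4]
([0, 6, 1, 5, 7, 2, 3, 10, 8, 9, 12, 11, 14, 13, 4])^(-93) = [0, 3, 6, 2, 10, 1, 5, 12, 8, 9, 14, 11, 4, 13, 7]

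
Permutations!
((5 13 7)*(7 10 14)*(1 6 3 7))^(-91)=(1 13 3 14 5 6 10 7)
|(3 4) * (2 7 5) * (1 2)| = |(1 2 7 5)(3 4)| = 4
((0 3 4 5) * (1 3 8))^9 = (0 3)(1 5)(4 8)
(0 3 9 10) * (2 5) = (0 3 9 10)(2 5) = [3, 1, 5, 9, 4, 2, 6, 7, 8, 10, 0]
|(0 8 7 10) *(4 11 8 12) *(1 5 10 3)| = 10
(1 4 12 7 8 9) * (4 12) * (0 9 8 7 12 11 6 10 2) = (12)(0 9 1 11 6 10 2) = [9, 11, 0, 3, 4, 5, 10, 7, 8, 1, 2, 6, 12]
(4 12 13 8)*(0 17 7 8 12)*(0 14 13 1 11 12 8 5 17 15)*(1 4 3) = (0 15)(1 11 12 4 14 13 8 3)(5 17 7) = [15, 11, 2, 1, 14, 17, 6, 5, 3, 9, 10, 12, 4, 8, 13, 0, 16, 7]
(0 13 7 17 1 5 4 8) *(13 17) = (0 17 1 5 4 8)(7 13) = [17, 5, 2, 3, 8, 4, 6, 13, 0, 9, 10, 11, 12, 7, 14, 15, 16, 1]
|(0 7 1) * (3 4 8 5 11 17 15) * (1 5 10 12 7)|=10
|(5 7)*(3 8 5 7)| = 3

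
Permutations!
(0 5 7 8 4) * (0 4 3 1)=(0 5 7 8 3 1)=[5, 0, 2, 1, 4, 7, 6, 8, 3]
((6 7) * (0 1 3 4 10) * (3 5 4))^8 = ((0 1 5 4 10)(6 7))^8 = (0 4 1 10 5)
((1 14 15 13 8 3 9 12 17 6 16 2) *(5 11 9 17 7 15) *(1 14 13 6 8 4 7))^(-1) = (1 12 9 11 5 14 2 16 6 15 7 4 13)(3 8 17)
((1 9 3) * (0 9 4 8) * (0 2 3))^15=((0 9)(1 4 8 2 3))^15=(0 9)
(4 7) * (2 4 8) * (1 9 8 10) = [0, 9, 4, 3, 7, 5, 6, 10, 2, 8, 1] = (1 9 8 2 4 7 10)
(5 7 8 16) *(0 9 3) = (0 9 3)(5 7 8 16) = [9, 1, 2, 0, 4, 7, 6, 8, 16, 3, 10, 11, 12, 13, 14, 15, 5]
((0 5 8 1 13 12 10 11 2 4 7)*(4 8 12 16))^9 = ((0 5 12 10 11 2 8 1 13 16 4 7))^9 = (0 16 8 10)(1 11 5 4)(2 12 7 13)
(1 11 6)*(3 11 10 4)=(1 10 4 3 11 6)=[0, 10, 2, 11, 3, 5, 1, 7, 8, 9, 4, 6]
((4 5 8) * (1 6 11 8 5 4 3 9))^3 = (1 8)(3 6)(9 11)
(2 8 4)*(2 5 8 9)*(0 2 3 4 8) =(0 2 9 3 4 5) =[2, 1, 9, 4, 5, 0, 6, 7, 8, 3]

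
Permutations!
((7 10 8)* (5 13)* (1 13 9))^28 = (13)(7 10 8)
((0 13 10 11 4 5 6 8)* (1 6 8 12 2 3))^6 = (0 8 5 4 11 10 13)(1 6 12 2 3) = ((0 13 10 11 4 5 8)(1 6 12 2 3))^6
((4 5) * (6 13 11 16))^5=(4 5)(6 13 11 16)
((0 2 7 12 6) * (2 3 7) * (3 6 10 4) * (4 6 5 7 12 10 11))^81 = (0 5 7 10 6)(3 12 11 4)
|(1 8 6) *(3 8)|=|(1 3 8 6)|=4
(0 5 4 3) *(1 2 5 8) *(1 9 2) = [8, 1, 5, 0, 3, 4, 6, 7, 9, 2] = (0 8 9 2 5 4 3)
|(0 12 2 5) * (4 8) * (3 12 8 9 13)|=9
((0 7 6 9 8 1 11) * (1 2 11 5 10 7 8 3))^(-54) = (0 2)(1 10 6 3 5 7 9)(8 11)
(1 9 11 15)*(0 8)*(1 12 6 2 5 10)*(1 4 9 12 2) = [8, 12, 5, 3, 9, 10, 1, 7, 0, 11, 4, 15, 6, 13, 14, 2] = (0 8)(1 12 6)(2 5 10 4 9 11 15)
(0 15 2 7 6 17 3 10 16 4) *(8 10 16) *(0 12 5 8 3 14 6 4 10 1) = (0 15 2 7 4 12 5 8 1)(3 16 10)(6 17 14) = [15, 0, 7, 16, 12, 8, 17, 4, 1, 9, 3, 11, 5, 13, 6, 2, 10, 14]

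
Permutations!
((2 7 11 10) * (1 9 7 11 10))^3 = ((1 9 7 10 2 11))^3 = (1 10)(2 9)(7 11)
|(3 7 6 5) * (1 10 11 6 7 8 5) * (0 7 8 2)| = 12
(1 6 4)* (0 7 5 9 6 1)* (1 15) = [7, 15, 2, 3, 0, 9, 4, 5, 8, 6, 10, 11, 12, 13, 14, 1] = (0 7 5 9 6 4)(1 15)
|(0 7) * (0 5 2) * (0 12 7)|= |(2 12 7 5)|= 4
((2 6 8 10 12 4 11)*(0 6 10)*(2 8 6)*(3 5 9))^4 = (0 4 2 11 10 8 12)(3 5 9)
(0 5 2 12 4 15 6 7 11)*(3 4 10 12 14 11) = [5, 1, 14, 4, 15, 2, 7, 3, 8, 9, 12, 0, 10, 13, 11, 6] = (0 5 2 14 11)(3 4 15 6 7)(10 12)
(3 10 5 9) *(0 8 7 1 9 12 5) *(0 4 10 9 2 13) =[8, 2, 13, 9, 10, 12, 6, 1, 7, 3, 4, 11, 5, 0] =(0 8 7 1 2 13)(3 9)(4 10)(5 12)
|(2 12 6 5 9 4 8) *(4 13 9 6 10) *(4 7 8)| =10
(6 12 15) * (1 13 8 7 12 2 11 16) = (1 13 8 7 12 15 6 2 11 16) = [0, 13, 11, 3, 4, 5, 2, 12, 7, 9, 10, 16, 15, 8, 14, 6, 1]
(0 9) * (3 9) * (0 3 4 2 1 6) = (0 4 2 1 6)(3 9) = [4, 6, 1, 9, 2, 5, 0, 7, 8, 3]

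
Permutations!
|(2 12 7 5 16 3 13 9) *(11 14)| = 8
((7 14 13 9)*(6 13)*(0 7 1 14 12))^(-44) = (0 7 12)(1 14 6 13 9)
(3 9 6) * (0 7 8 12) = (0 7 8 12)(3 9 6) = [7, 1, 2, 9, 4, 5, 3, 8, 12, 6, 10, 11, 0]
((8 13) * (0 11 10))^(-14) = ((0 11 10)(8 13))^(-14) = (13)(0 11 10)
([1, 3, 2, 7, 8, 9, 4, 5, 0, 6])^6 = (0 6 7)(1 4 5)(3 8 9)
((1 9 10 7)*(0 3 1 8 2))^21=(0 7 1 2 10 3 8 9)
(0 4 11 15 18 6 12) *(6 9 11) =(0 4 6 12)(9 11 15 18) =[4, 1, 2, 3, 6, 5, 12, 7, 8, 11, 10, 15, 0, 13, 14, 18, 16, 17, 9]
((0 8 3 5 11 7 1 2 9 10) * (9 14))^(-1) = (0 10 9 14 2 1 7 11 5 3 8)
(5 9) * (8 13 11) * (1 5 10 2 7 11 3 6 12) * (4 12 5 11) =[0, 11, 7, 6, 12, 9, 5, 4, 13, 10, 2, 8, 1, 3] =(1 11 8 13 3 6 5 9 10 2 7 4 12)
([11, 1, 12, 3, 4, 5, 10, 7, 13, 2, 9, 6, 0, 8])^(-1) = [12, 1, 9, 3, 4, 5, 11, 7, 13, 10, 6, 0, 2, 8]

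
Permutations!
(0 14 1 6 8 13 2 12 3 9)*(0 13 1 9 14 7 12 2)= (0 7 12 3 14 9 13)(1 6 8)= [7, 6, 2, 14, 4, 5, 8, 12, 1, 13, 10, 11, 3, 0, 9]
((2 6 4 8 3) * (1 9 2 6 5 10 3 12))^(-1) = (1 12 8 4 6 3 10 5 2 9)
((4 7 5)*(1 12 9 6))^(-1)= ((1 12 9 6)(4 7 5))^(-1)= (1 6 9 12)(4 5 7)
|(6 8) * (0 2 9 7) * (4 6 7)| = |(0 2 9 4 6 8 7)| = 7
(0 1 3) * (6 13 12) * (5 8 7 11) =[1, 3, 2, 0, 4, 8, 13, 11, 7, 9, 10, 5, 6, 12] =(0 1 3)(5 8 7 11)(6 13 12)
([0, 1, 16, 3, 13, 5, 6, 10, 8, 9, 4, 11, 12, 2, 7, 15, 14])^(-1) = (2 13 4 10 7 14 16)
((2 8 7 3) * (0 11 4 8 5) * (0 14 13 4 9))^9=(2 5 14 13 4 8 7 3)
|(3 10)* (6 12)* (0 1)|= 2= |(0 1)(3 10)(6 12)|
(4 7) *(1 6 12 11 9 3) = (1 6 12 11 9 3)(4 7) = [0, 6, 2, 1, 7, 5, 12, 4, 8, 3, 10, 9, 11]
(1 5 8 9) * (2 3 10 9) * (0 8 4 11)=(0 8 2 3 10 9 1 5 4 11)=[8, 5, 3, 10, 11, 4, 6, 7, 2, 1, 9, 0]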